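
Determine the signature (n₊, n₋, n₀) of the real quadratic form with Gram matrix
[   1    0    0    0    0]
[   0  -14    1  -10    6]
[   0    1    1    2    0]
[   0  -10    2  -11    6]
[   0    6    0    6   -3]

step 0: pivot 1 → sign +
step 1: pivot -14 → sign −
step 2: pivot 15/14 → sign +
step 3: pivot -27/5 → sign −
step 4: pivot -1/3 → sign −
signature = (2, 3, 0)

Answer: (2, 3, 0)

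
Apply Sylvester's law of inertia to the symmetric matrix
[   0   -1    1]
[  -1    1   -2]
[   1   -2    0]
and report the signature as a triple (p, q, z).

step 0: pivot 1 → sign +
step 1: pivot -1 → sign −
step 2: pivot -3 → sign −
signature = (1, 2, 0)

Answer: (1, 2, 0)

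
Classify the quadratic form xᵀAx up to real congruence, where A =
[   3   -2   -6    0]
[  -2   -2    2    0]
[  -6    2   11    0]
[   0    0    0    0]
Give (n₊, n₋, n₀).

step 0: pivot 3 → sign +
step 1: pivot -10/3 → sign −
step 2: pivot 1/5 → sign +
step 3: row/col 3 already zero → sign 0
signature = (2, 1, 1)

Answer: (2, 1, 1)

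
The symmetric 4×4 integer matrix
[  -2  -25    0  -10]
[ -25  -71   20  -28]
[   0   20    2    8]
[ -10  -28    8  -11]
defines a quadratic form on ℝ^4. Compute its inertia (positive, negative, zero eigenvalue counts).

step 0: pivot -2 → sign −
step 1: pivot 483/2 → sign +
step 2: pivot 166/483 → sign +
step 3: pivot 3/83 → sign +
signature = (3, 1, 0)

Answer: (3, 1, 0)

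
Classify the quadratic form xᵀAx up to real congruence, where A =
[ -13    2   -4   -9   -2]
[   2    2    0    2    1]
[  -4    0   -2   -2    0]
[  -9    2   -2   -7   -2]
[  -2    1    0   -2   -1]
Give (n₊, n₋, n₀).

step 0: pivot -13 → sign −
step 1: pivot 30/13 → sign +
step 2: pivot -14/15 → sign −
step 3: pivot -3/14 → sign −
step 4: row/col 4 already zero → sign 0
signature = (1, 3, 1)

Answer: (1, 3, 1)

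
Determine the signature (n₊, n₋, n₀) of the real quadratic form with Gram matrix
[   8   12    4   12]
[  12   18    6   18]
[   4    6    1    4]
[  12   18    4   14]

step 0: pivot 8 → sign +
step 1: pivot -1 → sign −
step 2: row/col 2 already zero → sign 0
step 3: row/col 3 already zero → sign 0
signature = (1, 1, 2)

Answer: (1, 1, 2)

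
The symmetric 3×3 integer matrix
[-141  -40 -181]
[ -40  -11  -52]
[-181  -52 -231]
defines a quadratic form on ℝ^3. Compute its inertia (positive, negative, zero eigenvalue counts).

Answer: (2, 1, 0)

Derivation:
step 0: pivot -141 → sign −
step 1: pivot 49/141 → sign +
step 2: pivot 6/49 → sign +
signature = (2, 1, 0)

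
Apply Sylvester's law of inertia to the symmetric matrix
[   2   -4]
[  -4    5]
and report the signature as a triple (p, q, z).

Answer: (1, 1, 0)

Derivation:
step 0: pivot 2 → sign +
step 1: pivot -3 → sign −
signature = (1, 1, 0)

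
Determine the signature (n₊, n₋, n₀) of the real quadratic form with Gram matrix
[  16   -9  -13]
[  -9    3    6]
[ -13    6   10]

step 0: pivot 16 → sign +
step 1: pivot -33/16 → sign −
step 2: pivot 3/11 → sign +
signature = (2, 1, 0)

Answer: (2, 1, 0)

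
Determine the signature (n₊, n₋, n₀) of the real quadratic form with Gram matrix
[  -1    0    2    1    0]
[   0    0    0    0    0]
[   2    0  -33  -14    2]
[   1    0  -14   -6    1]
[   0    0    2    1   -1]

step 0: pivot -1 → sign −
step 1: pivot -29 → sign −
step 2: pivot -1/29 → sign −
step 3: row/col 3 already zero → sign 0
step 4: row/col 4 already zero → sign 0
signature = (0, 3, 2)

Answer: (0, 3, 2)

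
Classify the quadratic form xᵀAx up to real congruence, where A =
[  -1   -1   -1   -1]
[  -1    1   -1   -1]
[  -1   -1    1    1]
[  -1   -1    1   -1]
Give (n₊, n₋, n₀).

Answer: (2, 2, 0)

Derivation:
step 0: pivot -1 → sign −
step 1: pivot 2 → sign +
step 2: pivot 2 → sign +
step 3: pivot -2 → sign −
signature = (2, 2, 0)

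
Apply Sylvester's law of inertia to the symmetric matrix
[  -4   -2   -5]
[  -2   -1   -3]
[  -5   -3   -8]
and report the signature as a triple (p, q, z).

step 0: pivot -4 → sign −
step 1: pivot -7/4 → sign −
step 2: pivot 1/7 → sign +
signature = (1, 2, 0)

Answer: (1, 2, 0)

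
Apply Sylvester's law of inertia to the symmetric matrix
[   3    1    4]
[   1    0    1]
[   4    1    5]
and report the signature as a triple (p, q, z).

Answer: (1, 1, 1)

Derivation:
step 0: pivot 3 → sign +
step 1: pivot -1/3 → sign −
step 2: row/col 2 already zero → sign 0
signature = (1, 1, 1)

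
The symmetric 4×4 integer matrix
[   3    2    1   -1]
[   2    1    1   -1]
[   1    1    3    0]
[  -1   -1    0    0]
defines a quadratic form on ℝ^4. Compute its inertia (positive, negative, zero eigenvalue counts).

step 0: pivot 3 → sign +
step 1: pivot -1/3 → sign −
step 2: pivot 3 → sign +
step 3: row/col 3 already zero → sign 0
signature = (2, 1, 1)

Answer: (2, 1, 1)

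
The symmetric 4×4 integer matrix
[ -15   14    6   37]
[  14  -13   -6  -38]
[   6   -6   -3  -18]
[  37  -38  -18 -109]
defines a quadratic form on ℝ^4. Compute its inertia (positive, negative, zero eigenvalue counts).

Answer: (1, 3, 0)

Derivation:
step 0: pivot -15 → sign −
step 1: pivot 1/15 → sign +
step 2: pivot -3 → sign −
step 3: pivot -6 → sign −
signature = (1, 3, 0)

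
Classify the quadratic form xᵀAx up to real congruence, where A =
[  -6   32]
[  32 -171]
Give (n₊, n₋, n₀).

step 0: pivot -6 → sign −
step 1: pivot -1/3 → sign −
signature = (0, 2, 0)

Answer: (0, 2, 0)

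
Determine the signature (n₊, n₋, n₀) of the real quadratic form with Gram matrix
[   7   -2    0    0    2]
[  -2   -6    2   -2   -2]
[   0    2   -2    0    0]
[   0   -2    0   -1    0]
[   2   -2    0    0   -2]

step 0: pivot 7 → sign +
step 1: pivot -46/7 → sign −
step 2: pivot -32/23 → sign −
step 3: pivot -1/8 → sign −
step 4: pivot 1 → sign +
signature = (2, 3, 0)

Answer: (2, 3, 0)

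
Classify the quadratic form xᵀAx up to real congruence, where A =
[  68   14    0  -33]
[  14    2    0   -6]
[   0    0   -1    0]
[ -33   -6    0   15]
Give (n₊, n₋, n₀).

Answer: (1, 3, 0)

Derivation:
step 0: pivot 68 → sign +
step 1: pivot -15/17 → sign −
step 2: pivot -1 → sign −
step 3: pivot -3/10 → sign −
signature = (1, 3, 0)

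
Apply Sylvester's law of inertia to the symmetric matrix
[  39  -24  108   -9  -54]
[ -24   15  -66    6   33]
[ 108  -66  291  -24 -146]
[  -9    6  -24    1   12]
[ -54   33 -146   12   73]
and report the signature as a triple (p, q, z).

step 0: pivot 39 → sign +
step 1: pivot 3/13 → sign +
step 2: pivot -9 → sign −
step 3: pivot -2 → sign −
step 4: pivot -2/9 → sign −
signature = (2, 3, 0)

Answer: (2, 3, 0)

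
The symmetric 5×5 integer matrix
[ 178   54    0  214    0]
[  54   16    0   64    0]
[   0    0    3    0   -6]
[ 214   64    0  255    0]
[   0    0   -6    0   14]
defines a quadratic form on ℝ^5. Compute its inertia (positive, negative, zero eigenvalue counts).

step 0: pivot 178 → sign +
step 1: pivot -34/89 → sign −
step 2: pivot 3 → sign +
step 3: pivot -1/17 → sign −
step 4: pivot 2 → sign +
signature = (3, 2, 0)

Answer: (3, 2, 0)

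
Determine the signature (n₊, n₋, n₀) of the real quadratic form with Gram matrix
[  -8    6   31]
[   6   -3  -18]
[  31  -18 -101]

Answer: (2, 1, 0)

Derivation:
step 0: pivot -8 → sign −
step 1: pivot 3/2 → sign +
step 2: pivot 3/4 → sign +
signature = (2, 1, 0)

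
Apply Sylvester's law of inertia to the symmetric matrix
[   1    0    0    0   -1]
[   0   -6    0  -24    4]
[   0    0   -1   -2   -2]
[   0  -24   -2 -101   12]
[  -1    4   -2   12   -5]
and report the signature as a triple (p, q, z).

step 0: pivot 1 → sign +
step 1: pivot -6 → sign −
step 2: pivot -1 → sign −
step 3: pivot -1 → sign −
step 4: pivot 2/3 → sign +
signature = (2, 3, 0)

Answer: (2, 3, 0)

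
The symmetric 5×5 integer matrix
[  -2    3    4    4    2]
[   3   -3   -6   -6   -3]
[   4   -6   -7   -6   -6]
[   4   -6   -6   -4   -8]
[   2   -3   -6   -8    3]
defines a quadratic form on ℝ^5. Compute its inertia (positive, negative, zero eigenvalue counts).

Answer: (3, 1, 1)

Derivation:
step 0: pivot -2 → sign −
step 1: pivot 3/2 → sign +
step 2: pivot 1 → sign +
step 3: pivot 1 → sign +
step 4: row/col 4 already zero → sign 0
signature = (3, 1, 1)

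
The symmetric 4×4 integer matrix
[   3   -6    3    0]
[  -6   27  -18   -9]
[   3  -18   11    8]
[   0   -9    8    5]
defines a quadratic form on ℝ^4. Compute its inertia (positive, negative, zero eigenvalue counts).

Answer: (2, 1, 1)

Derivation:
step 0: pivot 3 → sign +
step 1: pivot 15 → sign +
step 2: pivot -8/5 → sign −
step 3: row/col 3 already zero → sign 0
signature = (2, 1, 1)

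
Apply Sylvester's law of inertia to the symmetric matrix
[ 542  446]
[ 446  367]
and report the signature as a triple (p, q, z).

Answer: (1, 1, 0)

Derivation:
step 0: pivot 542 → sign +
step 1: pivot -1/271 → sign −
signature = (1, 1, 0)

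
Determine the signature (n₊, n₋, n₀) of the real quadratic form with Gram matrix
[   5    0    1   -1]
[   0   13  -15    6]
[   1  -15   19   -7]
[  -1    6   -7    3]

step 0: pivot 5 → sign +
step 1: pivot 13 → sign +
step 2: pivot 97/65 → sign +
step 3: pivot 2/97 → sign +
signature = (4, 0, 0)

Answer: (4, 0, 0)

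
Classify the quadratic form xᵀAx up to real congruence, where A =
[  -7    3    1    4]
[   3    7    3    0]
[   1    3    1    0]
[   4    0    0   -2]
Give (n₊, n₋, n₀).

Answer: (1, 2, 1)

Derivation:
step 0: pivot -7 → sign −
step 1: pivot 58/7 → sign +
step 2: pivot -8/29 → sign −
step 3: row/col 3 already zero → sign 0
signature = (1, 2, 1)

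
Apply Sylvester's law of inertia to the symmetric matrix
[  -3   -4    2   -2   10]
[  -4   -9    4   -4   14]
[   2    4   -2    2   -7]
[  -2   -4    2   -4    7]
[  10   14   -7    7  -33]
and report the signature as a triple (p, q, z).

step 0: pivot -3 → sign −
step 1: pivot -11/3 → sign −
step 2: pivot -2/11 → sign −
step 3: pivot -2 → sign −
step 4: pivot 1/2 → sign +
signature = (1, 4, 0)

Answer: (1, 4, 0)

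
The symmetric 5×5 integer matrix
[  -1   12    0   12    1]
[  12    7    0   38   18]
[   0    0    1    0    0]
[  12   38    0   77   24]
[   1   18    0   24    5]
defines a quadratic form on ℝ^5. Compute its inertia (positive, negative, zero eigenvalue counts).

Answer: (4, 1, 0)

Derivation:
step 0: pivot -1 → sign −
step 1: pivot 151 → sign +
step 2: pivot 1 → sign +
step 3: pivot 247/151 → sign +
step 4: pivot 6/247 → sign +
signature = (4, 1, 0)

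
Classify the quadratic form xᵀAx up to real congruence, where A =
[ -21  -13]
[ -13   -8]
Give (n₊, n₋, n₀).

Answer: (1, 1, 0)

Derivation:
step 0: pivot -21 → sign −
step 1: pivot 1/21 → sign +
signature = (1, 1, 0)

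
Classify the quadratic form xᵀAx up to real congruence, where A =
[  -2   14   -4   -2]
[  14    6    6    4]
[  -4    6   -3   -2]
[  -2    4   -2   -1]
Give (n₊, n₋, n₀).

step 0: pivot -2 → sign −
step 1: pivot 104 → sign +
step 2: pivot 9/26 → sign +
step 3: row/col 3 already zero → sign 0
signature = (2, 1, 1)

Answer: (2, 1, 1)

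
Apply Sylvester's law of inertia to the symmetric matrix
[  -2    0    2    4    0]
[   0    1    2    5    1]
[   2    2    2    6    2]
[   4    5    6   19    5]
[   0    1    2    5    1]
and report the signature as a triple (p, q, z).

Answer: (2, 1, 2)

Derivation:
step 0: pivot -2 → sign −
step 1: pivot 1 → sign +
step 2: pivot 2 → sign +
step 3: row/col 3 already zero → sign 0
step 4: row/col 4 already zero → sign 0
signature = (2, 1, 2)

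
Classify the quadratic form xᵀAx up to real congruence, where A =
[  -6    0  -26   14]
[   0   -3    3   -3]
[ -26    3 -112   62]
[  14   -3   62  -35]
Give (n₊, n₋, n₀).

step 0: pivot -6 → sign −
step 1: pivot -3 → sign −
step 2: pivot 11/3 → sign +
step 3: pivot -1/11 → sign −
signature = (1, 3, 0)

Answer: (1, 3, 0)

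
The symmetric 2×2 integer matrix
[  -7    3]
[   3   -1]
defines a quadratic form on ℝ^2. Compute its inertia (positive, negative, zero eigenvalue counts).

step 0: pivot -7 → sign −
step 1: pivot 2/7 → sign +
signature = (1, 1, 0)

Answer: (1, 1, 0)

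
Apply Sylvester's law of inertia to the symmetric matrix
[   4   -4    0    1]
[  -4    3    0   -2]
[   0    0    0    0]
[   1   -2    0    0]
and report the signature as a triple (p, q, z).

Answer: (2, 1, 1)

Derivation:
step 0: pivot 4 → sign +
step 1: pivot -1 → sign −
step 2: pivot 3/4 → sign +
step 3: row/col 3 already zero → sign 0
signature = (2, 1, 1)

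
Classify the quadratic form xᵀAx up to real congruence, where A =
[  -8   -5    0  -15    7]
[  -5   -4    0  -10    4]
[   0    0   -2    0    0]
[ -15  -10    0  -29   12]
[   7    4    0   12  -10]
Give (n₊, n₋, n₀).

step 0: pivot -8 → sign −
step 1: pivot -7/8 → sign −
step 2: pivot -2 → sign −
step 3: pivot -3/7 → sign −
step 4: pivot -2 → sign −
signature = (0, 5, 0)

Answer: (0, 5, 0)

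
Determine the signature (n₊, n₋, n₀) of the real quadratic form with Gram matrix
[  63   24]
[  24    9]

Answer: (1, 1, 0)

Derivation:
step 0: pivot 63 → sign +
step 1: pivot -1/7 → sign −
signature = (1, 1, 0)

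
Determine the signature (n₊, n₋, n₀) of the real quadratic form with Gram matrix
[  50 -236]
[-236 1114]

Answer: (2, 0, 0)

Derivation:
step 0: pivot 50 → sign +
step 1: pivot 2/25 → sign +
signature = (2, 0, 0)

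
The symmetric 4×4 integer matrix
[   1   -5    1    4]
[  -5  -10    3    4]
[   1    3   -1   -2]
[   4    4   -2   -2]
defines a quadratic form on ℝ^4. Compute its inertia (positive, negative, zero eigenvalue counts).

Answer: (1, 2, 1)

Derivation:
step 0: pivot 1 → sign +
step 1: pivot -35 → sign −
step 2: pivot -6/35 → sign −
step 3: row/col 3 already zero → sign 0
signature = (1, 2, 1)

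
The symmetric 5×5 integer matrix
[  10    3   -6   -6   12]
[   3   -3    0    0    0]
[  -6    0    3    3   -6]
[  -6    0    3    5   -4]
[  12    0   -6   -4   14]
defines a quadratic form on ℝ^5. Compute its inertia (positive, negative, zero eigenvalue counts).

step 0: pivot 10 → sign +
step 1: pivot -39/10 → sign −
step 2: pivot 3/13 → sign +
step 3: pivot 2 → sign +
step 4: row/col 4 already zero → sign 0
signature = (3, 1, 1)

Answer: (3, 1, 1)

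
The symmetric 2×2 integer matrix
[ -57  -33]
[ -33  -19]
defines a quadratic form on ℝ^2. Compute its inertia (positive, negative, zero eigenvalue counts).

step 0: pivot -57 → sign −
step 1: pivot 2/19 → sign +
signature = (1, 1, 0)

Answer: (1, 1, 0)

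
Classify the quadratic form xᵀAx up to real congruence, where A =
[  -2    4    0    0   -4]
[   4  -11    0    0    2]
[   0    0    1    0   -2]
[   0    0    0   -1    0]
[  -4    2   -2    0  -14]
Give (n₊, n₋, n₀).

step 0: pivot -2 → sign −
step 1: pivot -3 → sign −
step 2: pivot 1 → sign +
step 3: pivot -1 → sign −
step 4: pivot 2 → sign +
signature = (2, 3, 0)

Answer: (2, 3, 0)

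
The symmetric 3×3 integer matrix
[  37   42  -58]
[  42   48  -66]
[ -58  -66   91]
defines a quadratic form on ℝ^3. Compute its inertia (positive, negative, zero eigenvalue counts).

Answer: (2, 0, 1)

Derivation:
step 0: pivot 37 → sign +
step 1: pivot 12/37 → sign +
step 2: row/col 2 already zero → sign 0
signature = (2, 0, 1)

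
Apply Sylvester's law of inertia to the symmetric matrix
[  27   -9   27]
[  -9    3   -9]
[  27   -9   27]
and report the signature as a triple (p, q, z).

Answer: (1, 0, 2)

Derivation:
step 0: pivot 27 → sign +
step 1: row/col 1 already zero → sign 0
step 2: row/col 2 already zero → sign 0
signature = (1, 0, 2)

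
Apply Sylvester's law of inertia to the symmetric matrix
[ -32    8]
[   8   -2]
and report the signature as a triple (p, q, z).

step 0: pivot -32 → sign −
step 1: row/col 1 already zero → sign 0
signature = (0, 1, 1)

Answer: (0, 1, 1)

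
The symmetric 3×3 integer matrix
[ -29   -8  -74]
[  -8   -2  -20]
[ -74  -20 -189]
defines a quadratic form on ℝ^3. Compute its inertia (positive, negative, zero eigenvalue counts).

Answer: (1, 2, 0)

Derivation:
step 0: pivot -29 → sign −
step 1: pivot 6/29 → sign +
step 2: pivot -1 → sign −
signature = (1, 2, 0)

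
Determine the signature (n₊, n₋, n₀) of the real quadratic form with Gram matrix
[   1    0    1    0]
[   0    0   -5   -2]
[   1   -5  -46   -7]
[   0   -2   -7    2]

step 0: pivot 1 → sign +
step 1: pivot -47 → sign −
step 2: pivot 25/47 → sign +
step 3: pivot 2/25 → sign +
signature = (3, 1, 0)

Answer: (3, 1, 0)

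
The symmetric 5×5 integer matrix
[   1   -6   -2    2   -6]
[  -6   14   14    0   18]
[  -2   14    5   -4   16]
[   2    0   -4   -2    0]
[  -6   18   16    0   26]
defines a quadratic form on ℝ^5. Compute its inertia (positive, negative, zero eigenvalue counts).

step 0: pivot 1 → sign +
step 1: pivot -22 → sign −
step 2: pivot 13/11 → sign +
step 3: pivot -6/13 → sign −
step 4: row/col 4 already zero → sign 0
signature = (2, 2, 1)

Answer: (2, 2, 1)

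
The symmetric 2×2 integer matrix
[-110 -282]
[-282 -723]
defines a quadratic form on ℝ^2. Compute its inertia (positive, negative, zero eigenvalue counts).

Answer: (0, 2, 0)

Derivation:
step 0: pivot -110 → sign −
step 1: pivot -3/55 → sign −
signature = (0, 2, 0)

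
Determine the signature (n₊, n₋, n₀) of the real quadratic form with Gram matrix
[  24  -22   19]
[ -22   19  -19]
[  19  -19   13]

step 0: pivot 24 → sign +
step 1: pivot -7/6 → sign −
step 2: pivot 3/28 → sign +
signature = (2, 1, 0)

Answer: (2, 1, 0)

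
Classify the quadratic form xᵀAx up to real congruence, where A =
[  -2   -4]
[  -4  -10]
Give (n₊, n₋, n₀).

Answer: (0, 2, 0)

Derivation:
step 0: pivot -2 → sign −
step 1: pivot -2 → sign −
signature = (0, 2, 0)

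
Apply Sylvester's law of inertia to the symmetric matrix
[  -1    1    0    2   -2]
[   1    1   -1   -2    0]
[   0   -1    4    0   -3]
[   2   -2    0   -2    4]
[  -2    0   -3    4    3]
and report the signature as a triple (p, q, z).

Answer: (4, 1, 0)

Derivation:
step 0: pivot -1 → sign −
step 1: pivot 2 → sign +
step 2: pivot 7/2 → sign +
step 3: pivot 2 → sign +
step 4: pivot 3/7 → sign +
signature = (4, 1, 0)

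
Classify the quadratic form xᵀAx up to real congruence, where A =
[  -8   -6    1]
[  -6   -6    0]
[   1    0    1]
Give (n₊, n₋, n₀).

step 0: pivot -8 → sign −
step 1: pivot -3/2 → sign −
step 2: pivot 3/2 → sign +
signature = (1, 2, 0)

Answer: (1, 2, 0)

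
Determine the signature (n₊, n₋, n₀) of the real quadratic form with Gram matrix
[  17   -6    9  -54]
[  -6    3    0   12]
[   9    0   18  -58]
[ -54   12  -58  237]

Answer: (4, 0, 0)

Derivation:
step 0: pivot 17 → sign +
step 1: pivot 15/17 → sign +
step 2: pivot 9/5 → sign +
step 3: pivot 1/9 → sign +
signature = (4, 0, 0)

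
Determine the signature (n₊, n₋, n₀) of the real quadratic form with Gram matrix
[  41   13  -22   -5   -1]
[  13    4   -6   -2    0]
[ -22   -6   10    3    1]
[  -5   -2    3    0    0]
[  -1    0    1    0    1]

Answer: (3, 2, 0)

Derivation:
step 0: pivot 41 → sign +
step 1: pivot -5/41 → sign −
step 2: pivot 6 → sign +
step 3: pivot -7/10 → sign −
step 4: pivot 3/7 → sign +
signature = (3, 2, 0)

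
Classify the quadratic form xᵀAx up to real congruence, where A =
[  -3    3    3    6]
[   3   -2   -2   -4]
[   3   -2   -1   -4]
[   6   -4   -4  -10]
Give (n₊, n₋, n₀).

Answer: (2, 2, 0)

Derivation:
step 0: pivot -3 → sign −
step 1: pivot 1 → sign +
step 2: pivot 1 → sign +
step 3: pivot -2 → sign −
signature = (2, 2, 0)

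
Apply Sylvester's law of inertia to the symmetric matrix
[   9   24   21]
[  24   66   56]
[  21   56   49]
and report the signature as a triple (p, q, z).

step 0: pivot 9 → sign +
step 1: pivot 2 → sign +
step 2: row/col 2 already zero → sign 0
signature = (2, 0, 1)

Answer: (2, 0, 1)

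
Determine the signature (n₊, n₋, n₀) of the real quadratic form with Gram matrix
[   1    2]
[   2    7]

step 0: pivot 1 → sign +
step 1: pivot 3 → sign +
signature = (2, 0, 0)

Answer: (2, 0, 0)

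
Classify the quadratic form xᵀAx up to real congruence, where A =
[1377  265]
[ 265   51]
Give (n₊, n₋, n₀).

Answer: (2, 0, 0)

Derivation:
step 0: pivot 1377 → sign +
step 1: pivot 2/1377 → sign +
signature = (2, 0, 0)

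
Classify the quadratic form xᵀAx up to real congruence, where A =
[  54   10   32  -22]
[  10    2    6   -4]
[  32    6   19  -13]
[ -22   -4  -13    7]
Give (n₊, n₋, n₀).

step 0: pivot 54 → sign +
step 1: pivot 4/27 → sign +
step 2: pivot -2 → sign −
step 3: row/col 3 already zero → sign 0
signature = (2, 1, 1)

Answer: (2, 1, 1)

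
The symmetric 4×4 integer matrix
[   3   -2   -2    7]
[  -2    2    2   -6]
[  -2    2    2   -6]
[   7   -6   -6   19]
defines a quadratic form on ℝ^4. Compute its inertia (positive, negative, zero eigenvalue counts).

Answer: (2, 0, 2)

Derivation:
step 0: pivot 3 → sign +
step 1: pivot 2/3 → sign +
step 2: row/col 2 already zero → sign 0
step 3: row/col 3 already zero → sign 0
signature = (2, 0, 2)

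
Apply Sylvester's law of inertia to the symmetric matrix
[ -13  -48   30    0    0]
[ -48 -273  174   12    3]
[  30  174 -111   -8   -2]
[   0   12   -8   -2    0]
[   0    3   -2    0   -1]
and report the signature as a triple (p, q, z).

Answer: (0, 4, 1)

Derivation:
step 0: pivot -13 → sign −
step 1: pivot -1245/13 → sign −
step 2: pivot -9/415 → sign −
step 3: pivot -2/9 → sign −
step 4: row/col 4 already zero → sign 0
signature = (0, 4, 1)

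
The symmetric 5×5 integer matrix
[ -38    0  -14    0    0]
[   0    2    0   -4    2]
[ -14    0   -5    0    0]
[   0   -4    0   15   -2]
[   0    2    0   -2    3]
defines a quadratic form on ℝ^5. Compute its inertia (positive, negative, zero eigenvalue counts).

Answer: (4, 1, 0)

Derivation:
step 0: pivot -38 → sign −
step 1: pivot 2 → sign +
step 2: pivot 3/19 → sign +
step 3: pivot 7 → sign +
step 4: pivot 3/7 → sign +
signature = (4, 1, 0)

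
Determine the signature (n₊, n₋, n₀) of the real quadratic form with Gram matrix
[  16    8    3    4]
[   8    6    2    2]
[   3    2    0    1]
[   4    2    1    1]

Answer: (3, 1, 0)

Derivation:
step 0: pivot 16 → sign +
step 1: pivot 2 → sign +
step 2: pivot -11/16 → sign −
step 3: pivot 1/11 → sign +
signature = (3, 1, 0)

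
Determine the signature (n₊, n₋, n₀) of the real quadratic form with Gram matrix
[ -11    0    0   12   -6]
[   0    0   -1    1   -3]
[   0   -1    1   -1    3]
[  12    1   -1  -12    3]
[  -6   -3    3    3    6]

Answer: (2, 3, 0)

Derivation:
step 0: pivot -11 → sign −
step 1: pivot 1 → sign +
step 2: pivot -1 → sign −
step 3: pivot 1/11 → sign +
step 4: pivot -3 → sign −
signature = (2, 3, 0)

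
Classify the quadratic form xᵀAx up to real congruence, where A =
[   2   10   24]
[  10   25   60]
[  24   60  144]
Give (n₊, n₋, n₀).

Answer: (1, 1, 1)

Derivation:
step 0: pivot 2 → sign +
step 1: pivot -25 → sign −
step 2: row/col 2 already zero → sign 0
signature = (1, 1, 1)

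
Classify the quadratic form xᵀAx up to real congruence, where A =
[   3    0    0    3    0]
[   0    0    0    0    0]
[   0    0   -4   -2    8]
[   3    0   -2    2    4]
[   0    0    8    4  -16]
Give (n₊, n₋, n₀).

Answer: (1, 1, 3)

Derivation:
step 0: pivot 3 → sign +
step 1: pivot -4 → sign −
step 2: row/col 2 already zero → sign 0
step 3: row/col 3 already zero → sign 0
step 4: row/col 4 already zero → sign 0
signature = (1, 1, 3)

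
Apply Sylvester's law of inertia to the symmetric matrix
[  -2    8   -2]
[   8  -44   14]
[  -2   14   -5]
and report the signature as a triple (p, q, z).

Answer: (0, 2, 1)

Derivation:
step 0: pivot -2 → sign −
step 1: pivot -12 → sign −
step 2: row/col 2 already zero → sign 0
signature = (0, 2, 1)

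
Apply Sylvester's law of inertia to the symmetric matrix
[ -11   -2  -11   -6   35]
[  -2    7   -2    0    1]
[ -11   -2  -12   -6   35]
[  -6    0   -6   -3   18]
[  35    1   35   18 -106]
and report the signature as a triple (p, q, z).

step 0: pivot -11 → sign −
step 1: pivot 81/11 → sign +
step 2: pivot -1 → sign −
step 3: pivot 1/9 → sign +
step 4: pivot 2/3 → sign +
signature = (3, 2, 0)

Answer: (3, 2, 0)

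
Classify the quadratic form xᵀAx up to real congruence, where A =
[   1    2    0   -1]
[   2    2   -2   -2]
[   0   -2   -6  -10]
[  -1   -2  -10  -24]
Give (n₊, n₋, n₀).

step 0: pivot 1 → sign +
step 1: pivot -2 → sign −
step 2: pivot -4 → sign −
step 3: row/col 3 already zero → sign 0
signature = (1, 2, 1)

Answer: (1, 2, 1)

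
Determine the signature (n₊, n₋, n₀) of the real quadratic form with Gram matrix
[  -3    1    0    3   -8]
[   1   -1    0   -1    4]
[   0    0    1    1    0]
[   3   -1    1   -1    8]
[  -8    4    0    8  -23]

step 0: pivot -3 → sign −
step 1: pivot -2/3 → sign −
step 2: pivot 1 → sign +
step 3: pivot 1 → sign +
step 4: pivot 1 → sign +
signature = (3, 2, 0)

Answer: (3, 2, 0)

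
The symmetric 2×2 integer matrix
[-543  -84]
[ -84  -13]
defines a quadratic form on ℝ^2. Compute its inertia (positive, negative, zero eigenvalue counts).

step 0: pivot -543 → sign −
step 1: pivot -1/181 → sign −
signature = (0, 2, 0)

Answer: (0, 2, 0)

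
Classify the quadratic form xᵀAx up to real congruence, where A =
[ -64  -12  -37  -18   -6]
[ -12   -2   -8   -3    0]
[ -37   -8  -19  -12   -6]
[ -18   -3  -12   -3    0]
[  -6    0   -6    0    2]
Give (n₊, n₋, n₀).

Answer: (2, 3, 0)

Derivation:
step 0: pivot -64 → sign −
step 1: pivot 1/4 → sign +
step 2: pivot -17/8 → sign −
step 3: pivot 3/2 → sign +
step 4: pivot -2/17 → sign −
signature = (2, 3, 0)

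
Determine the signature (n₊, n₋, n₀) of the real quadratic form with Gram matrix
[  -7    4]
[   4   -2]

Answer: (1, 1, 0)

Derivation:
step 0: pivot -7 → sign −
step 1: pivot 2/7 → sign +
signature = (1, 1, 0)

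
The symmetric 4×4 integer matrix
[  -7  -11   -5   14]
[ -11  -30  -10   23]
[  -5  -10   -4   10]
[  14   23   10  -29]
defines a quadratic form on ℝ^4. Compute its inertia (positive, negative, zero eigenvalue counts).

step 0: pivot -7 → sign −
step 1: pivot -89/7 → sign −
step 2: pivot -6/89 → sign −
step 3: pivot -1/2 → sign −
signature = (0, 4, 0)

Answer: (0, 4, 0)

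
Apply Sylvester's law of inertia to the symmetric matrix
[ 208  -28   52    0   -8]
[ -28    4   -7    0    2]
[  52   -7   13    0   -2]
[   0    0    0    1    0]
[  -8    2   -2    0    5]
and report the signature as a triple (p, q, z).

step 0: pivot 208 → sign +
step 1: pivot 3/13 → sign +
step 2: pivot 1 → sign +
step 3: pivot 1 → sign +
step 4: row/col 4 already zero → sign 0
signature = (4, 0, 1)

Answer: (4, 0, 1)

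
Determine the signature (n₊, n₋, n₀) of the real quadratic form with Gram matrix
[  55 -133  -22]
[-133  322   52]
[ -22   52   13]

Answer: (3, 0, 0)

Derivation:
step 0: pivot 55 → sign +
step 1: pivot 21/55 → sign +
step 2: pivot 3/7 → sign +
signature = (3, 0, 0)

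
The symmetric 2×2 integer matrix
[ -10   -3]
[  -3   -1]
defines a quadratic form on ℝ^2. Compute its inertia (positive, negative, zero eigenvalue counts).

Answer: (0, 2, 0)

Derivation:
step 0: pivot -10 → sign −
step 1: pivot -1/10 → sign −
signature = (0, 2, 0)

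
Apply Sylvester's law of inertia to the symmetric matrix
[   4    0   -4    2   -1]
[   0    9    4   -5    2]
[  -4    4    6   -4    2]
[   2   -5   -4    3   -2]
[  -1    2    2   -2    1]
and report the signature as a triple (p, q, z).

step 0: pivot 4 → sign +
step 1: pivot 9 → sign +
step 2: pivot 2/9 → sign +
step 3: pivot -1 → sign −
step 4: pivot 1/2 → sign +
signature = (4, 1, 0)

Answer: (4, 1, 0)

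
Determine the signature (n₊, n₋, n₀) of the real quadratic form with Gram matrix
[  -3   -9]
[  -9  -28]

Answer: (0, 2, 0)

Derivation:
step 0: pivot -3 → sign −
step 1: pivot -1 → sign −
signature = (0, 2, 0)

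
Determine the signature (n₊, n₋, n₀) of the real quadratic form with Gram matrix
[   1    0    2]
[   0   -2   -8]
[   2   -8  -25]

Answer: (2, 1, 0)

Derivation:
step 0: pivot 1 → sign +
step 1: pivot -2 → sign −
step 2: pivot 3 → sign +
signature = (2, 1, 0)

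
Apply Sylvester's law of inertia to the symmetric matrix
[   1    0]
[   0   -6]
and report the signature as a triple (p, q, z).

step 0: pivot 1 → sign +
step 1: pivot -6 → sign −
signature = (1, 1, 0)

Answer: (1, 1, 0)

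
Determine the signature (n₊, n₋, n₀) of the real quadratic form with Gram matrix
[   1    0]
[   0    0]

Answer: (1, 0, 1)

Derivation:
step 0: pivot 1 → sign +
step 1: row/col 1 already zero → sign 0
signature = (1, 0, 1)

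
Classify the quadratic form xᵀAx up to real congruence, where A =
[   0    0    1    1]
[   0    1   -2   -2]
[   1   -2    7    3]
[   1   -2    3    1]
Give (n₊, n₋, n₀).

Answer: (3, 1, 0)

Derivation:
step 0: pivot 1 → sign +
step 1: pivot 3 → sign +
step 2: pivot -1/3 → sign −
step 3: pivot 2 → sign +
signature = (3, 1, 0)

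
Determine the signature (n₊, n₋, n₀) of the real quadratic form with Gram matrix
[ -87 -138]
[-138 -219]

Answer: (0, 2, 0)

Derivation:
step 0: pivot -87 → sign −
step 1: pivot -3/29 → sign −
signature = (0, 2, 0)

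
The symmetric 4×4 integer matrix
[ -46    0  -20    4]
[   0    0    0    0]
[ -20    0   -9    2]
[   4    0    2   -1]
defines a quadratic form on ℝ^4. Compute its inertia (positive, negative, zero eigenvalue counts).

step 0: pivot -46 → sign −
step 1: pivot -7/23 → sign −
step 2: pivot -3/7 → sign −
step 3: row/col 3 already zero → sign 0
signature = (0, 3, 1)

Answer: (0, 3, 1)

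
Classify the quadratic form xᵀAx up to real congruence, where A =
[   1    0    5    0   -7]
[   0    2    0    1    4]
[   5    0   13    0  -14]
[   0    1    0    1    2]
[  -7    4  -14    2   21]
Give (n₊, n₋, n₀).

Answer: (4, 1, 0)

Derivation:
step 0: pivot 1 → sign +
step 1: pivot 2 → sign +
step 2: pivot -12 → sign −
step 3: pivot 1/2 → sign +
step 4: pivot 3/4 → sign +
signature = (4, 1, 0)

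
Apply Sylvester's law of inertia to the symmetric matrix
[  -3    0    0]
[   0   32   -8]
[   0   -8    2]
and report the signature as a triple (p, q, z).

step 0: pivot -3 → sign −
step 1: pivot 32 → sign +
step 2: row/col 2 already zero → sign 0
signature = (1, 1, 1)

Answer: (1, 1, 1)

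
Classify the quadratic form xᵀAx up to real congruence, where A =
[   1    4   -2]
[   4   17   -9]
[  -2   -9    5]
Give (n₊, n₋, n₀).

step 0: pivot 1 → sign +
step 1: pivot 1 → sign +
step 2: row/col 2 already zero → sign 0
signature = (2, 0, 1)

Answer: (2, 0, 1)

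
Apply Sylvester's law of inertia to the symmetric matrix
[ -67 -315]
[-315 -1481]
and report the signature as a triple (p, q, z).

step 0: pivot -67 → sign −
step 1: pivot -2/67 → sign −
signature = (0, 2, 0)

Answer: (0, 2, 0)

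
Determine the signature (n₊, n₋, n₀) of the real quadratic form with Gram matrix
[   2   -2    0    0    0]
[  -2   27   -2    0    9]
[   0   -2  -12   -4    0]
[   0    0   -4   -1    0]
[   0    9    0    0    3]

step 0: pivot 2 → sign +
step 1: pivot 25 → sign +
step 2: pivot -304/25 → sign −
step 3: pivot 6/19 → sign +
step 4: pivot -3/8 → sign −
signature = (3, 2, 0)

Answer: (3, 2, 0)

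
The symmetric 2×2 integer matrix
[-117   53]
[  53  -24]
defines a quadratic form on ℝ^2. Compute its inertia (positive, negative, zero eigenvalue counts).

step 0: pivot -117 → sign −
step 1: pivot 1/117 → sign +
signature = (1, 1, 0)

Answer: (1, 1, 0)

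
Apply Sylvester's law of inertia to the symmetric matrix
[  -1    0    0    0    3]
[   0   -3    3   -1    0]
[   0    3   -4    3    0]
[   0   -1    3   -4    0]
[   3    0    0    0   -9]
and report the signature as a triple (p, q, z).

Answer: (1, 3, 1)

Derivation:
step 0: pivot -1 → sign −
step 1: pivot -3 → sign −
step 2: pivot -1 → sign −
step 3: pivot 1/3 → sign +
step 4: row/col 4 already zero → sign 0
signature = (1, 3, 1)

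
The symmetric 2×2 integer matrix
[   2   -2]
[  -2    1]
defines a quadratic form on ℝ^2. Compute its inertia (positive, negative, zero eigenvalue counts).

step 0: pivot 2 → sign +
step 1: pivot -1 → sign −
signature = (1, 1, 0)

Answer: (1, 1, 0)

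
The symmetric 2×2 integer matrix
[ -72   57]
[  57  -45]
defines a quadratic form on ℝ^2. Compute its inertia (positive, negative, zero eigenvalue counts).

Answer: (1, 1, 0)

Derivation:
step 0: pivot -72 → sign −
step 1: pivot 1/8 → sign +
signature = (1, 1, 0)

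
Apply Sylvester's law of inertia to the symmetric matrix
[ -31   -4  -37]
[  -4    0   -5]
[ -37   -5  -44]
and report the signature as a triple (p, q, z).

step 0: pivot -31 → sign −
step 1: pivot 16/31 → sign +
step 2: pivot 1/16 → sign +
signature = (2, 1, 0)

Answer: (2, 1, 0)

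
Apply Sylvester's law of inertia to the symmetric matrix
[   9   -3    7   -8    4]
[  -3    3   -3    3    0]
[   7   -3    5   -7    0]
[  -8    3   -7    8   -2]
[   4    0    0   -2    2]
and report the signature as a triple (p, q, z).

step 0: pivot 9 → sign +
step 1: pivot 2 → sign +
step 2: pivot -2/3 → sign −
step 3: pivot 3/2 → sign +
step 4: pivot -2/3 → sign −
signature = (3, 2, 0)

Answer: (3, 2, 0)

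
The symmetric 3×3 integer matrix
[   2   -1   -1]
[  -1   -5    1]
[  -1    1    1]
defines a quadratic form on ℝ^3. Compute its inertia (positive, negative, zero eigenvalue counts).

step 0: pivot 2 → sign +
step 1: pivot -11/2 → sign −
step 2: pivot 6/11 → sign +
signature = (2, 1, 0)

Answer: (2, 1, 0)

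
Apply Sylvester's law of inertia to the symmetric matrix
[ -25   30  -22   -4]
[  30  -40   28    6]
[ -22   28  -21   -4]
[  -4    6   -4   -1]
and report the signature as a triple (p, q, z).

Answer: (0, 3, 1)

Derivation:
step 0: pivot -25 → sign −
step 1: pivot -4 → sign −
step 2: pivot -1 → sign −
step 3: row/col 3 already zero → sign 0
signature = (0, 3, 1)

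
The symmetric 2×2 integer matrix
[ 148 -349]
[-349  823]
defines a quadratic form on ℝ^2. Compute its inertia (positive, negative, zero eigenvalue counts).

step 0: pivot 148 → sign +
step 1: pivot 3/148 → sign +
signature = (2, 0, 0)

Answer: (2, 0, 0)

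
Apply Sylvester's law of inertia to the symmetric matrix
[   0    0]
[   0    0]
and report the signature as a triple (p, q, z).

step 0: row/col 0 already zero → sign 0
step 1: row/col 1 already zero → sign 0
signature = (0, 0, 2)

Answer: (0, 0, 2)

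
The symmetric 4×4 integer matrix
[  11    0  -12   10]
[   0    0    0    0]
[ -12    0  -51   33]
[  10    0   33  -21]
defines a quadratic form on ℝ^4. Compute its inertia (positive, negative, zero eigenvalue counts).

step 0: pivot 11 → sign +
step 1: pivot -705/11 → sign −
step 2: pivot -2/235 → sign −
step 3: row/col 3 already zero → sign 0
signature = (1, 2, 1)

Answer: (1, 2, 1)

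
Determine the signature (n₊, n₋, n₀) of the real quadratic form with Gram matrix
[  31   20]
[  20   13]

step 0: pivot 31 → sign +
step 1: pivot 3/31 → sign +
signature = (2, 0, 0)

Answer: (2, 0, 0)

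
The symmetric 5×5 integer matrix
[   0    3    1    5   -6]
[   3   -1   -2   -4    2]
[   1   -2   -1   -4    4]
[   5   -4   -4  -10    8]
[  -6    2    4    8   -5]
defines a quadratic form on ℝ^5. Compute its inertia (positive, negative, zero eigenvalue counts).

step 0: pivot -1 → sign −
step 1: pivot 9 → sign +
step 2: pivot 2/9 → sign +
step 3: pivot 1/2 → sign +
step 4: pivot -1 → sign −
signature = (3, 2, 0)

Answer: (3, 2, 0)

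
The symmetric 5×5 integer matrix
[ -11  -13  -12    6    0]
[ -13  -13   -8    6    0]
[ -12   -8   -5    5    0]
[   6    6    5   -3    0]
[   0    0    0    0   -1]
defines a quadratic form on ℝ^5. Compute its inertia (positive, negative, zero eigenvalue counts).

Answer: (1, 4, 0)

Derivation:
step 0: pivot -11 → sign −
step 1: pivot 26/11 → sign +
step 2: pivot -105/13 → sign −
step 3: pivot -2/105 → sign −
step 4: pivot -1 → sign −
signature = (1, 4, 0)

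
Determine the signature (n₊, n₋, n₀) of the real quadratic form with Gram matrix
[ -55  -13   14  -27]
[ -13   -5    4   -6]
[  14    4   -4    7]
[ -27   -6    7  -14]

step 0: pivot -55 → sign −
step 1: pivot -106/55 → sign −
step 2: pivot -10/53 → sign −
step 3: pivot -3/10 → sign −
signature = (0, 4, 0)

Answer: (0, 4, 0)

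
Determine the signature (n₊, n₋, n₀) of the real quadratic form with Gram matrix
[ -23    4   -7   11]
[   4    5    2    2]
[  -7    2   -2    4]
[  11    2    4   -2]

step 0: pivot -23 → sign −
step 1: pivot 131/23 → sign +
step 2: pivot 3/131 → sign +
step 3: row/col 3 already zero → sign 0
signature = (2, 1, 1)

Answer: (2, 1, 1)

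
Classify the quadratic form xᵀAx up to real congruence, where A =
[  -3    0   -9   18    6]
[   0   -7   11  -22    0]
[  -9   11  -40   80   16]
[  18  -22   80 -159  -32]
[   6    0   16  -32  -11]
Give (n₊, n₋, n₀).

Answer: (3, 2, 0)

Derivation:
step 0: pivot -3 → sign −
step 1: pivot -7 → sign −
step 2: pivot 30/7 → sign +
step 3: pivot 1 → sign +
step 4: pivot 1/15 → sign +
signature = (3, 2, 0)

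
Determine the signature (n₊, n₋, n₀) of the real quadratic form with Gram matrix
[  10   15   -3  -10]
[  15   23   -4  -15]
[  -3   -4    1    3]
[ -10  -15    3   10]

step 0: pivot 10 → sign +
step 1: pivot 1/2 → sign +
step 2: pivot -2/5 → sign −
step 3: row/col 3 already zero → sign 0
signature = (2, 1, 1)

Answer: (2, 1, 1)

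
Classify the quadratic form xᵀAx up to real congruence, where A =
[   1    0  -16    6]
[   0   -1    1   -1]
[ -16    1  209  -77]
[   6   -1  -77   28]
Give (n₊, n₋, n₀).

step 0: pivot 1 → sign +
step 1: pivot -1 → sign −
step 2: pivot -46 → sign −
step 3: pivot 1/23 → sign +
signature = (2, 2, 0)

Answer: (2, 2, 0)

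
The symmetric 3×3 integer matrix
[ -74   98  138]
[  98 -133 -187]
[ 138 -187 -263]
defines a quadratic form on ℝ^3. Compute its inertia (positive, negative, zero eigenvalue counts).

Answer: (0, 3, 0)

Derivation:
step 0: pivot -74 → sign −
step 1: pivot -119/37 → sign −
step 2: pivot -6/119 → sign −
signature = (0, 3, 0)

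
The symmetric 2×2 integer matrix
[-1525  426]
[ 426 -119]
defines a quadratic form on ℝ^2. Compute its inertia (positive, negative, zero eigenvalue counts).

Answer: (1, 1, 0)

Derivation:
step 0: pivot -1525 → sign −
step 1: pivot 1/1525 → sign +
signature = (1, 1, 0)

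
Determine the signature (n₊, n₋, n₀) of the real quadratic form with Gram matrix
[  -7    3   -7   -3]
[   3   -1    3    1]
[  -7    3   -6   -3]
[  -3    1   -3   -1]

Answer: (2, 1, 1)

Derivation:
step 0: pivot -7 → sign −
step 1: pivot 2/7 → sign +
step 2: pivot 1 → sign +
step 3: row/col 3 already zero → sign 0
signature = (2, 1, 1)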